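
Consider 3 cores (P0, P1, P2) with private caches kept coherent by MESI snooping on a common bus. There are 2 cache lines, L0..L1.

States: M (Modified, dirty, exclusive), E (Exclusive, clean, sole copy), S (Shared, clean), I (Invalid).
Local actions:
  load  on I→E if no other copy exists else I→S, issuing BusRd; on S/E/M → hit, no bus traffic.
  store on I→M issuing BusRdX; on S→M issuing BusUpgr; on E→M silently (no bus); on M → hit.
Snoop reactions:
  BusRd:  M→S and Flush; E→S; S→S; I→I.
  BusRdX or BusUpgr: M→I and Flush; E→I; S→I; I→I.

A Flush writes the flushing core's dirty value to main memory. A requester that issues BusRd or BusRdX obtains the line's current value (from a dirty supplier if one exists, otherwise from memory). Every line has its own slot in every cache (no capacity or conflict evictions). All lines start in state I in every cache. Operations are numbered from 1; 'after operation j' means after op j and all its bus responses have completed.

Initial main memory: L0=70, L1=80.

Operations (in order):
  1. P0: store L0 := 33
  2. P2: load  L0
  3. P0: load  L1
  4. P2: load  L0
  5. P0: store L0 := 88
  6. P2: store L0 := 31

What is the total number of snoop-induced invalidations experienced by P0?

invalidations = 1

[1] P0: store L0 := 33 | P0:M(33), P1:I, P2:I | bus: BusRdX
[2] P2: load  L0 | P0:S(33), P1:I, P2:S(33) | bus: BusRd,Flush
[3] P0: load  L1 | P0:E(80), P1:I, P2:I | bus: BusRd
[4] P2: load  L0 | P0:S(33), P1:I, P2:S(33) | bus: none
[5] P0: store L0 := 88 | P0:M(88), P1:I, P2:I | bus: BusUpgr
[6] P2: store L0 := 31 | P0:I, P1:I, P2:M(31) | bus: BusRdX,Flush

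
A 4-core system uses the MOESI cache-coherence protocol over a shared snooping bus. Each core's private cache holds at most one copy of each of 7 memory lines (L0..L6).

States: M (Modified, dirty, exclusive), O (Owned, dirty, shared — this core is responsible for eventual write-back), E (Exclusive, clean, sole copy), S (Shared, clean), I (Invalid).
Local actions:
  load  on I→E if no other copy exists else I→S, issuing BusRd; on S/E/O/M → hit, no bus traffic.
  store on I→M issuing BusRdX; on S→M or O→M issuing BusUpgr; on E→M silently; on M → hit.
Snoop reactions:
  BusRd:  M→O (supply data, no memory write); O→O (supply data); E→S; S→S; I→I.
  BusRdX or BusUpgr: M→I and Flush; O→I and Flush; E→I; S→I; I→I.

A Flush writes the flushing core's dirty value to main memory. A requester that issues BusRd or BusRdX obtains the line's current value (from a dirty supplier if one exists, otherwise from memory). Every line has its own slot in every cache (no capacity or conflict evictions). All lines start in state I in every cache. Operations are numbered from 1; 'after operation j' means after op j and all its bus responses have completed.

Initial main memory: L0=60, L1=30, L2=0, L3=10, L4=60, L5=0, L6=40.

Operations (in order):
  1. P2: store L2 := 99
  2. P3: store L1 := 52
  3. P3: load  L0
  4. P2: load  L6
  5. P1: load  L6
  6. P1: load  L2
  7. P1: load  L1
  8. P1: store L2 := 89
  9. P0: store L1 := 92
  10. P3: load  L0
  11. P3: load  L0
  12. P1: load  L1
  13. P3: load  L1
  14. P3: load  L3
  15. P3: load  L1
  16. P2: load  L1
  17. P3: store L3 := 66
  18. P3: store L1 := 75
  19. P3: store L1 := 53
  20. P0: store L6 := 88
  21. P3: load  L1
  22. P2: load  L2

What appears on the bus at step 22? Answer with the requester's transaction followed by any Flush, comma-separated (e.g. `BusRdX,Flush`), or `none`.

1. P2: store L2 := 99  bus=[BusRdX]  L2: P0=I P1=I P2=M P3=I  mem[L2]=0
2. P3: store L1 := 52  bus=[BusRdX]  L1: P0=I P1=I P2=I P3=M  mem[L1]=30
3. P3: load  L0  bus=[BusRd]  L0: P0=I P1=I P2=I P3=E  mem[L0]=60
4. P2: load  L6  bus=[BusRd]  L6: P0=I P1=I P2=E P3=I  mem[L6]=40
5. P1: load  L6  bus=[BusRd]  L6: P0=I P1=S P2=S P3=I  mem[L6]=40
6. P1: load  L2  bus=[BusRd]  L2: P0=I P1=S P2=O P3=I  mem[L2]=0
7. P1: load  L1  bus=[BusRd]  L1: P0=I P1=S P2=I P3=O  mem[L1]=30
8. P1: store L2 := 89  bus=[BusUpgr,Flush]  L2: P0=I P1=M P2=I P3=I  mem[L2]=99
9. P0: store L1 := 92  bus=[BusRdX,Flush]  L1: P0=M P1=I P2=I P3=I  mem[L1]=52
10. P3: load  L0  bus=[-]  L0: P0=I P1=I P2=I P3=E  mem[L0]=60
11. P3: load  L0  bus=[-]  L0: P0=I P1=I P2=I P3=E  mem[L0]=60
12. P1: load  L1  bus=[BusRd]  L1: P0=O P1=S P2=I P3=I  mem[L1]=52
13. P3: load  L1  bus=[BusRd]  L1: P0=O P1=S P2=I P3=S  mem[L1]=52
14. P3: load  L3  bus=[BusRd]  L3: P0=I P1=I P2=I P3=E  mem[L3]=10
15. P3: load  L1  bus=[-]  L1: P0=O P1=S P2=I P3=S  mem[L1]=52
16. P2: load  L1  bus=[BusRd]  L1: P0=O P1=S P2=S P3=S  mem[L1]=52
17. P3: store L3 := 66  bus=[-]  L3: P0=I P1=I P2=I P3=M  mem[L3]=10
18. P3: store L1 := 75  bus=[BusUpgr,Flush]  L1: P0=I P1=I P2=I P3=M  mem[L1]=92
19. P3: store L1 := 53  bus=[-]  L1: P0=I P1=I P2=I P3=M  mem[L1]=92
20. P0: store L6 := 88  bus=[BusRdX]  L6: P0=M P1=I P2=I P3=I  mem[L6]=40
21. P3: load  L1  bus=[-]  L1: P0=I P1=I P2=I P3=M  mem[L1]=92
22. P2: load  L2  bus=[BusRd]  L2: P0=I P1=O P2=S P3=I  mem[L2]=99

bus = BusRd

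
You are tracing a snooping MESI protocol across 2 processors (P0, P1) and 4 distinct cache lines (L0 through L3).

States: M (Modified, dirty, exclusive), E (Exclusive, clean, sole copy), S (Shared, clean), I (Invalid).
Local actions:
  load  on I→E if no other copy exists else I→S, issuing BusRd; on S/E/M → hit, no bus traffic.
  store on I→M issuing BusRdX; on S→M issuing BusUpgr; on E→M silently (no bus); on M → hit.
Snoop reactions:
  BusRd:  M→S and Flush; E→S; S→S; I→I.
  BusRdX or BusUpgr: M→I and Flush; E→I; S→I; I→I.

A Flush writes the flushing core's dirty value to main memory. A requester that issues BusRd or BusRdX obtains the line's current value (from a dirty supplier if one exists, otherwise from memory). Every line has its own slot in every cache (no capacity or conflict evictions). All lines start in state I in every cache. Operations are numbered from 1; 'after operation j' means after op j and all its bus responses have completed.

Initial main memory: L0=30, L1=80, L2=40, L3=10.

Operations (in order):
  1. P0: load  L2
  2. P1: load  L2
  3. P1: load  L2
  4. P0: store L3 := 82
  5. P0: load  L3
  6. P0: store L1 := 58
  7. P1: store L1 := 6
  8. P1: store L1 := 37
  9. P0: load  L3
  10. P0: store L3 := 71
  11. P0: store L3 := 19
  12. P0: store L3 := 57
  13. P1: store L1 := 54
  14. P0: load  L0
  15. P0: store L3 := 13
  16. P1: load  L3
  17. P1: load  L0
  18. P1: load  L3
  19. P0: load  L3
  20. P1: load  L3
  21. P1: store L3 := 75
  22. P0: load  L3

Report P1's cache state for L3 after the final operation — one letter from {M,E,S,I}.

state = S

step 1: P0: load  L2  ⟶  EI  (L2)  txn=BusRd  M[L2]=40
step 2: P1: load  L2  ⟶  SS  (L2)  txn=BusRd  M[L2]=40
step 3: P1: load  L2  ⟶  SS  (L2)  txn=∅  M[L2]=40
step 4: P0: store L3 := 82  ⟶  MI  (L3)  txn=BusRdX  M[L3]=10
step 5: P0: load  L3  ⟶  MI  (L3)  txn=∅  M[L3]=10
step 6: P0: store L1 := 58  ⟶  MI  (L1)  txn=BusRdX  M[L1]=80
step 7: P1: store L1 := 6  ⟶  IM  (L1)  txn=BusRdX+Flush  M[L1]=58
step 8: P1: store L1 := 37  ⟶  IM  (L1)  txn=∅  M[L1]=58
step 9: P0: load  L3  ⟶  MI  (L3)  txn=∅  M[L3]=10
step 10: P0: store L3 := 71  ⟶  MI  (L3)  txn=∅  M[L3]=10
step 11: P0: store L3 := 19  ⟶  MI  (L3)  txn=∅  M[L3]=10
step 12: P0: store L3 := 57  ⟶  MI  (L3)  txn=∅  M[L3]=10
step 13: P1: store L1 := 54  ⟶  IM  (L1)  txn=∅  M[L1]=58
step 14: P0: load  L0  ⟶  EI  (L0)  txn=BusRd  M[L0]=30
step 15: P0: store L3 := 13  ⟶  MI  (L3)  txn=∅  M[L3]=10
step 16: P1: load  L3  ⟶  SS  (L3)  txn=BusRd+Flush  M[L3]=13
step 17: P1: load  L0  ⟶  SS  (L0)  txn=BusRd  M[L0]=30
step 18: P1: load  L3  ⟶  SS  (L3)  txn=∅  M[L3]=13
step 19: P0: load  L3  ⟶  SS  (L3)  txn=∅  M[L3]=13
step 20: P1: load  L3  ⟶  SS  (L3)  txn=∅  M[L3]=13
step 21: P1: store L3 := 75  ⟶  IM  (L3)  txn=BusUpgr  M[L3]=13
step 22: P0: load  L3  ⟶  SS  (L3)  txn=BusRd+Flush  M[L3]=75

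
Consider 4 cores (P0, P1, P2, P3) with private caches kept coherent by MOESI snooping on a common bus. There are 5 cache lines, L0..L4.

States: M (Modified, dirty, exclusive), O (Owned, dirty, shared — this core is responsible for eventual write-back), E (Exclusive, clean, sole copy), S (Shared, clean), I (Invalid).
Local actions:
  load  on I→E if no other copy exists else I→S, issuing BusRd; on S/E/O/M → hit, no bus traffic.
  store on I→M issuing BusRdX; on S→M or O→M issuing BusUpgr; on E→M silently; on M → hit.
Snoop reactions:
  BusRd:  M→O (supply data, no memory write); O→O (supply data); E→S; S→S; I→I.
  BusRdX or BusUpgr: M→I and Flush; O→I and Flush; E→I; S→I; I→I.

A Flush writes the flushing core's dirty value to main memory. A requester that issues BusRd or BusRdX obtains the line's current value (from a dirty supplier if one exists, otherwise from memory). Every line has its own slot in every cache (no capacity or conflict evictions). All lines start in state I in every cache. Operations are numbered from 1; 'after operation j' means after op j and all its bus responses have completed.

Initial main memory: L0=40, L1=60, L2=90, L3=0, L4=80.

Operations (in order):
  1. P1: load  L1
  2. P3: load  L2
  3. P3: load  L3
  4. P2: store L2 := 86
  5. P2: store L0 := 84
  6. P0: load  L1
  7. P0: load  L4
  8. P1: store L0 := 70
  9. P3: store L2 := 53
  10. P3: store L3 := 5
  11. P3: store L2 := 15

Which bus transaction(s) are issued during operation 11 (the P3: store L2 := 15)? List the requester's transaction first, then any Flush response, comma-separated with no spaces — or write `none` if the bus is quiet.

step 1: P1: load  L1  ⟶  IEII  (L1)  txn=BusRd  M[L1]=60
step 2: P3: load  L2  ⟶  IIIE  (L2)  txn=BusRd  M[L2]=90
step 3: P3: load  L3  ⟶  IIIE  (L3)  txn=BusRd  M[L3]=0
step 4: P2: store L2 := 86  ⟶  IIMI  (L2)  txn=BusRdX  M[L2]=90
step 5: P2: store L0 := 84  ⟶  IIMI  (L0)  txn=BusRdX  M[L0]=40
step 6: P0: load  L1  ⟶  SSII  (L1)  txn=BusRd  M[L1]=60
step 7: P0: load  L4  ⟶  EIII  (L4)  txn=BusRd  M[L4]=80
step 8: P1: store L0 := 70  ⟶  IMII  (L0)  txn=BusRdX+Flush  M[L0]=84
step 9: P3: store L2 := 53  ⟶  IIIM  (L2)  txn=BusRdX+Flush  M[L2]=86
step 10: P3: store L3 := 5  ⟶  IIIM  (L3)  txn=∅  M[L3]=0
step 11: P3: store L2 := 15  ⟶  IIIM  (L2)  txn=∅  M[L2]=86

bus = none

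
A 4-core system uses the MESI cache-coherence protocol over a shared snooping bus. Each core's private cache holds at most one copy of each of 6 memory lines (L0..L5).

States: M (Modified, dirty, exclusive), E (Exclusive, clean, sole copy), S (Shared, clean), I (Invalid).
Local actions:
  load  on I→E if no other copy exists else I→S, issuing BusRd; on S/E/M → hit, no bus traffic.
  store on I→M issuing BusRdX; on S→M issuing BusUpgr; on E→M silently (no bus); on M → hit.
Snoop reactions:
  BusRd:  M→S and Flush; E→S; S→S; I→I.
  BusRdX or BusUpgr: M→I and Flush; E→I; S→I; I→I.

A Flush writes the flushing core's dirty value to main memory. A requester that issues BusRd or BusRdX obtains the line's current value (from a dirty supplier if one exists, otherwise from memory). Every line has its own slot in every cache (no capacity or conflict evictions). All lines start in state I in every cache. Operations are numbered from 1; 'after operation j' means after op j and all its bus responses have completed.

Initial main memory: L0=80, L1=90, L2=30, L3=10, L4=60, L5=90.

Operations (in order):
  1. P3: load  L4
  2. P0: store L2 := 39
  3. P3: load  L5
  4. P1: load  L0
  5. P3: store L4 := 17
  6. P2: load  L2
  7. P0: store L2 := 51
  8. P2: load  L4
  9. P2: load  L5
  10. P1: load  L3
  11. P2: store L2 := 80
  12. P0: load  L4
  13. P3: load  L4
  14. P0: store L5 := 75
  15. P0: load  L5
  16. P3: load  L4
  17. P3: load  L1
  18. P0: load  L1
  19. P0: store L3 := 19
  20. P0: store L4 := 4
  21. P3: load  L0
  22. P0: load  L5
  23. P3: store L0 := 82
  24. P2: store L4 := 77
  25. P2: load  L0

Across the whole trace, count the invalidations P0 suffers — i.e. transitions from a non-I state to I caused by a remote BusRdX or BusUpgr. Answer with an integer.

invalidations = 2

  op1 P3: load  L4 → I/I/I/E on L4; bus BusRd; mem=60
  op2 P0: store L2 := 39 → M/I/I/I on L2; bus BusRdX; mem=30
  op3 P3: load  L5 → I/I/I/E on L5; bus BusRd; mem=90
  op4 P1: load  L0 → I/E/I/I on L0; bus BusRd; mem=80
  op5 P3: store L4 := 17 → I/I/I/M on L4; bus (none); mem=60
  op6 P2: load  L2 → S/I/S/I on L2; bus BusRd Flush; mem=39
  op7 P0: store L2 := 51 → M/I/I/I on L2; bus BusUpgr; mem=39
  op8 P2: load  L4 → I/I/S/S on L4; bus BusRd Flush; mem=17
  op9 P2: load  L5 → I/I/S/S on L5; bus BusRd; mem=90
  op10 P1: load  L3 → I/E/I/I on L3; bus BusRd; mem=10
  op11 P2: store L2 := 80 → I/I/M/I on L2; bus BusRdX Flush; mem=51
  op12 P0: load  L4 → S/I/S/S on L4; bus BusRd; mem=17
  op13 P3: load  L4 → S/I/S/S on L4; bus (none); mem=17
  op14 P0: store L5 := 75 → M/I/I/I on L5; bus BusRdX; mem=90
  op15 P0: load  L5 → M/I/I/I on L5; bus (none); mem=90
  op16 P3: load  L4 → S/I/S/S on L4; bus (none); mem=17
  op17 P3: load  L1 → I/I/I/E on L1; bus BusRd; mem=90
  op18 P0: load  L1 → S/I/I/S on L1; bus BusRd; mem=90
  op19 P0: store L3 := 19 → M/I/I/I on L3; bus BusRdX; mem=10
  op20 P0: store L4 := 4 → M/I/I/I on L4; bus BusUpgr; mem=17
  op21 P3: load  L0 → I/S/I/S on L0; bus BusRd; mem=80
  op22 P0: load  L5 → M/I/I/I on L5; bus (none); mem=90
  op23 P3: store L0 := 82 → I/I/I/M on L0; bus BusUpgr; mem=80
  op24 P2: store L4 := 77 → I/I/M/I on L4; bus BusRdX Flush; mem=4
  op25 P2: load  L0 → I/I/S/S on L0; bus BusRd Flush; mem=82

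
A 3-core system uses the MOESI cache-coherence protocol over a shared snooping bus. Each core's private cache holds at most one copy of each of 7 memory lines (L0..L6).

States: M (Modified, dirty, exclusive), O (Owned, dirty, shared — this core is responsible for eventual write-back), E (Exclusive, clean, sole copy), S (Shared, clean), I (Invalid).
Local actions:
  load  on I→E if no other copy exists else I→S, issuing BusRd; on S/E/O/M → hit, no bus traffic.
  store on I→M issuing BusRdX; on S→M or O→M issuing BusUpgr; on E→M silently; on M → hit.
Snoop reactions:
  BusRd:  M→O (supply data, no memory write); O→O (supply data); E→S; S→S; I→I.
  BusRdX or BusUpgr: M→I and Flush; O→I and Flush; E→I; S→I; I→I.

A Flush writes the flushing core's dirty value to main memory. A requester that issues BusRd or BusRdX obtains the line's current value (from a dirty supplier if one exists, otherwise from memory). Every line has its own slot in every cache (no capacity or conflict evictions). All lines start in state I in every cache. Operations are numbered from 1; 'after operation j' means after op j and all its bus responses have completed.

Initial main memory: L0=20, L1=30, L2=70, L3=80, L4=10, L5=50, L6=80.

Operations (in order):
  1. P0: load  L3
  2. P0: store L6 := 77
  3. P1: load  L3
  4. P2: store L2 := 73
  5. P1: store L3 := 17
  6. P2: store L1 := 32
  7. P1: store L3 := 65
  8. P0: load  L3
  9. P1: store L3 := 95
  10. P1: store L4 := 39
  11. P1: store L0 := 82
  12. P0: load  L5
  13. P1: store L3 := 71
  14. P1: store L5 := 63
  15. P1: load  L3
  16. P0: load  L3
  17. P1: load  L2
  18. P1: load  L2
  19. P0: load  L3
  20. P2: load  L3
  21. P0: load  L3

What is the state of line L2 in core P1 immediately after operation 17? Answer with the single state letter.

state = S

step 1: P0: load  L3  ⟶  EII  (L3)  txn=BusRd  M[L3]=80
step 2: P0: store L6 := 77  ⟶  MII  (L6)  txn=BusRdX  M[L6]=80
step 3: P1: load  L3  ⟶  SSI  (L3)  txn=BusRd  M[L3]=80
step 4: P2: store L2 := 73  ⟶  IIM  (L2)  txn=BusRdX  M[L2]=70
step 5: P1: store L3 := 17  ⟶  IMI  (L3)  txn=BusUpgr  M[L3]=80
step 6: P2: store L1 := 32  ⟶  IIM  (L1)  txn=BusRdX  M[L1]=30
step 7: P1: store L3 := 65  ⟶  IMI  (L3)  txn=∅  M[L3]=80
step 8: P0: load  L3  ⟶  SOI  (L3)  txn=BusRd  M[L3]=80
step 9: P1: store L3 := 95  ⟶  IMI  (L3)  txn=BusUpgr  M[L3]=80
step 10: P1: store L4 := 39  ⟶  IMI  (L4)  txn=BusRdX  M[L4]=10
step 11: P1: store L0 := 82  ⟶  IMI  (L0)  txn=BusRdX  M[L0]=20
step 12: P0: load  L5  ⟶  EII  (L5)  txn=BusRd  M[L5]=50
step 13: P1: store L3 := 71  ⟶  IMI  (L3)  txn=∅  M[L3]=80
step 14: P1: store L5 := 63  ⟶  IMI  (L5)  txn=BusRdX  M[L5]=50
step 15: P1: load  L3  ⟶  IMI  (L3)  txn=∅  M[L3]=80
step 16: P0: load  L3  ⟶  SOI  (L3)  txn=BusRd  M[L3]=80
step 17: P1: load  L2  ⟶  ISO  (L2)  txn=BusRd  M[L2]=70
step 18: P1: load  L2  ⟶  ISO  (L2)  txn=∅  M[L2]=70
step 19: P0: load  L3  ⟶  SOI  (L3)  txn=∅  M[L3]=80
step 20: P2: load  L3  ⟶  SOS  (L3)  txn=BusRd  M[L3]=80
step 21: P0: load  L3  ⟶  SOS  (L3)  txn=∅  M[L3]=80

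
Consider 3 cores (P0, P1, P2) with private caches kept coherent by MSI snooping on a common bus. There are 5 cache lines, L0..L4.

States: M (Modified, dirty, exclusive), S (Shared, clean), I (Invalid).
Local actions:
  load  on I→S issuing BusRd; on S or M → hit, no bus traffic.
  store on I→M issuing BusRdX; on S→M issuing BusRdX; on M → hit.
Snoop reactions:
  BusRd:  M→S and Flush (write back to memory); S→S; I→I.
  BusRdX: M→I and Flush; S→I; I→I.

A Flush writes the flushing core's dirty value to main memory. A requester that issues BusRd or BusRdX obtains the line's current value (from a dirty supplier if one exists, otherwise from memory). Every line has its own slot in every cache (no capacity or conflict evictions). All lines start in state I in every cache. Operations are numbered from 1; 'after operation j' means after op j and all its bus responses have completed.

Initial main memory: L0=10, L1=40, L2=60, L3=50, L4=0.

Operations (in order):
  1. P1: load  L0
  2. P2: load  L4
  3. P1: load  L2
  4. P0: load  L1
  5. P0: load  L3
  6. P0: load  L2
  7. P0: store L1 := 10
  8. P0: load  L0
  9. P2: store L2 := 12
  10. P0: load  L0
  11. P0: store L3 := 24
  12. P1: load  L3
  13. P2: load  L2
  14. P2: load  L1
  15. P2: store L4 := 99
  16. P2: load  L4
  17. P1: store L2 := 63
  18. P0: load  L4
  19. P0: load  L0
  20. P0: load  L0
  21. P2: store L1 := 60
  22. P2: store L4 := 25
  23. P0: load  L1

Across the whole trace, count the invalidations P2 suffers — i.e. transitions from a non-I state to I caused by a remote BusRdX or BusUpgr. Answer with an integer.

[1] P1: load  L0 | P0:I, P1:S(10), P2:I | bus: BusRd
[2] P2: load  L4 | P0:I, P1:I, P2:S(0) | bus: BusRd
[3] P1: load  L2 | P0:I, P1:S(60), P2:I | bus: BusRd
[4] P0: load  L1 | P0:S(40), P1:I, P2:I | bus: BusRd
[5] P0: load  L3 | P0:S(50), P1:I, P2:I | bus: BusRd
[6] P0: load  L2 | P0:S(60), P1:S(60), P2:I | bus: BusRd
[7] P0: store L1 := 10 | P0:M(10), P1:I, P2:I | bus: BusRdX
[8] P0: load  L0 | P0:S(10), P1:S(10), P2:I | bus: BusRd
[9] P2: store L2 := 12 | P0:I, P1:I, P2:M(12) | bus: BusRdX
[10] P0: load  L0 | P0:S(10), P1:S(10), P2:I | bus: none
[11] P0: store L3 := 24 | P0:M(24), P1:I, P2:I | bus: BusRdX
[12] P1: load  L3 | P0:S(24), P1:S(24), P2:I | bus: BusRd,Flush
[13] P2: load  L2 | P0:I, P1:I, P2:M(12) | bus: none
[14] P2: load  L1 | P0:S(10), P1:I, P2:S(10) | bus: BusRd,Flush
[15] P2: store L4 := 99 | P0:I, P1:I, P2:M(99) | bus: BusRdX
[16] P2: load  L4 | P0:I, P1:I, P2:M(99) | bus: none
[17] P1: store L2 := 63 | P0:I, P1:M(63), P2:I | bus: BusRdX,Flush
[18] P0: load  L4 | P0:S(99), P1:I, P2:S(99) | bus: BusRd,Flush
[19] P0: load  L0 | P0:S(10), P1:S(10), P2:I | bus: none
[20] P0: load  L0 | P0:S(10), P1:S(10), P2:I | bus: none
[21] P2: store L1 := 60 | P0:I, P1:I, P2:M(60) | bus: BusRdX
[22] P2: store L4 := 25 | P0:I, P1:I, P2:M(25) | bus: BusRdX
[23] P0: load  L1 | P0:S(60), P1:I, P2:S(60) | bus: BusRd,Flush

invalidations = 1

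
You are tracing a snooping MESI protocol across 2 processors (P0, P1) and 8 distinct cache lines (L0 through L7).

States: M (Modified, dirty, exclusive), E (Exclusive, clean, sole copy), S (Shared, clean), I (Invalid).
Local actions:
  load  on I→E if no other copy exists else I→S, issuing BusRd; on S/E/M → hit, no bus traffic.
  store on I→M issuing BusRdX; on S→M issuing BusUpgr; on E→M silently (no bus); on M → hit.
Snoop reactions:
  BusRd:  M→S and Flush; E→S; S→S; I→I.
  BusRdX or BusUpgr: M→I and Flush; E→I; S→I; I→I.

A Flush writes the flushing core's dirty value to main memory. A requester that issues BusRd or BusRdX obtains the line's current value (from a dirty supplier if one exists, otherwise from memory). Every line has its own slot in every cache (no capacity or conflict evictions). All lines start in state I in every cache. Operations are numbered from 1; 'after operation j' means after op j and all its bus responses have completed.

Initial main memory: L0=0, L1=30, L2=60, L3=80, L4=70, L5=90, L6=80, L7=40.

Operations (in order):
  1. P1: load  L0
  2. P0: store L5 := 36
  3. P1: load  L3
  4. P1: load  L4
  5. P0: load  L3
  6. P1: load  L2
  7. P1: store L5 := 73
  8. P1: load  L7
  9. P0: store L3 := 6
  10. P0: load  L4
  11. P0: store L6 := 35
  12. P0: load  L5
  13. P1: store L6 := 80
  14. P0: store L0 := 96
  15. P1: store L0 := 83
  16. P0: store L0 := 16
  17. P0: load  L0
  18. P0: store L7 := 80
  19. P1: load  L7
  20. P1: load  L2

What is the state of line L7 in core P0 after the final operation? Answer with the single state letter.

1. P1: load  L0  bus=[BusRd]  L0: P0=I P1=E  mem[L0]=0
2. P0: store L5 := 36  bus=[BusRdX]  L5: P0=M P1=I  mem[L5]=90
3. P1: load  L3  bus=[BusRd]  L3: P0=I P1=E  mem[L3]=80
4. P1: load  L4  bus=[BusRd]  L4: P0=I P1=E  mem[L4]=70
5. P0: load  L3  bus=[BusRd]  L3: P0=S P1=S  mem[L3]=80
6. P1: load  L2  bus=[BusRd]  L2: P0=I P1=E  mem[L2]=60
7. P1: store L5 := 73  bus=[BusRdX,Flush]  L5: P0=I P1=M  mem[L5]=36
8. P1: load  L7  bus=[BusRd]  L7: P0=I P1=E  mem[L7]=40
9. P0: store L3 := 6  bus=[BusUpgr]  L3: P0=M P1=I  mem[L3]=80
10. P0: load  L4  bus=[BusRd]  L4: P0=S P1=S  mem[L4]=70
11. P0: store L6 := 35  bus=[BusRdX]  L6: P0=M P1=I  mem[L6]=80
12. P0: load  L5  bus=[BusRd,Flush]  L5: P0=S P1=S  mem[L5]=73
13. P1: store L6 := 80  bus=[BusRdX,Flush]  L6: P0=I P1=M  mem[L6]=35
14. P0: store L0 := 96  bus=[BusRdX]  L0: P0=M P1=I  mem[L0]=0
15. P1: store L0 := 83  bus=[BusRdX,Flush]  L0: P0=I P1=M  mem[L0]=96
16. P0: store L0 := 16  bus=[BusRdX,Flush]  L0: P0=M P1=I  mem[L0]=83
17. P0: load  L0  bus=[-]  L0: P0=M P1=I  mem[L0]=83
18. P0: store L7 := 80  bus=[BusRdX]  L7: P0=M P1=I  mem[L7]=40
19. P1: load  L7  bus=[BusRd,Flush]  L7: P0=S P1=S  mem[L7]=80
20. P1: load  L2  bus=[-]  L2: P0=I P1=E  mem[L2]=60

state = S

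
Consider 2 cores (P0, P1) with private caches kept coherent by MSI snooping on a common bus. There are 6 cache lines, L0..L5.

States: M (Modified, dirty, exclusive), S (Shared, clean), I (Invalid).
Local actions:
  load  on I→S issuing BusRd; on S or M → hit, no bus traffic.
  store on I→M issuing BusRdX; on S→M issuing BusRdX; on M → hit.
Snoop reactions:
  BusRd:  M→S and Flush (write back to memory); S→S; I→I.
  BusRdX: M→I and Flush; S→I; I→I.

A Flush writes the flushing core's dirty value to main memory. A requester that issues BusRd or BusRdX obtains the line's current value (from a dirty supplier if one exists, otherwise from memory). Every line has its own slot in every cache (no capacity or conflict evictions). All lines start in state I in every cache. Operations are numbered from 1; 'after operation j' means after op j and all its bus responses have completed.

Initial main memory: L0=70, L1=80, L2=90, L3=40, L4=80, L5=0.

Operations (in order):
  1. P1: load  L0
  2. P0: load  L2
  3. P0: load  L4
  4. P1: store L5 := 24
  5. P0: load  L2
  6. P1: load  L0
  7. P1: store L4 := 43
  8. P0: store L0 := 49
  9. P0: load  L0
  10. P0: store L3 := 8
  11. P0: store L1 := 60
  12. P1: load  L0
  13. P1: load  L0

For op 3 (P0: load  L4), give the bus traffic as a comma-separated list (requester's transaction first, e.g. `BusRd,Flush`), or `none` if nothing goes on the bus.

1. P1: load  L0  bus=[BusRd]  L0: P0=I P1=S  mem[L0]=70
2. P0: load  L2  bus=[BusRd]  L2: P0=S P1=I  mem[L2]=90
3. P0: load  L4  bus=[BusRd]  L4: P0=S P1=I  mem[L4]=80
4. P1: store L5 := 24  bus=[BusRdX]  L5: P0=I P1=M  mem[L5]=0
5. P0: load  L2  bus=[-]  L2: P0=S P1=I  mem[L2]=90
6. P1: load  L0  bus=[-]  L0: P0=I P1=S  mem[L0]=70
7. P1: store L4 := 43  bus=[BusRdX]  L4: P0=I P1=M  mem[L4]=80
8. P0: store L0 := 49  bus=[BusRdX]  L0: P0=M P1=I  mem[L0]=70
9. P0: load  L0  bus=[-]  L0: P0=M P1=I  mem[L0]=70
10. P0: store L3 := 8  bus=[BusRdX]  L3: P0=M P1=I  mem[L3]=40
11. P0: store L1 := 60  bus=[BusRdX]  L1: P0=M P1=I  mem[L1]=80
12. P1: load  L0  bus=[BusRd,Flush]  L0: P0=S P1=S  mem[L0]=49
13. P1: load  L0  bus=[-]  L0: P0=S P1=S  mem[L0]=49

bus = BusRd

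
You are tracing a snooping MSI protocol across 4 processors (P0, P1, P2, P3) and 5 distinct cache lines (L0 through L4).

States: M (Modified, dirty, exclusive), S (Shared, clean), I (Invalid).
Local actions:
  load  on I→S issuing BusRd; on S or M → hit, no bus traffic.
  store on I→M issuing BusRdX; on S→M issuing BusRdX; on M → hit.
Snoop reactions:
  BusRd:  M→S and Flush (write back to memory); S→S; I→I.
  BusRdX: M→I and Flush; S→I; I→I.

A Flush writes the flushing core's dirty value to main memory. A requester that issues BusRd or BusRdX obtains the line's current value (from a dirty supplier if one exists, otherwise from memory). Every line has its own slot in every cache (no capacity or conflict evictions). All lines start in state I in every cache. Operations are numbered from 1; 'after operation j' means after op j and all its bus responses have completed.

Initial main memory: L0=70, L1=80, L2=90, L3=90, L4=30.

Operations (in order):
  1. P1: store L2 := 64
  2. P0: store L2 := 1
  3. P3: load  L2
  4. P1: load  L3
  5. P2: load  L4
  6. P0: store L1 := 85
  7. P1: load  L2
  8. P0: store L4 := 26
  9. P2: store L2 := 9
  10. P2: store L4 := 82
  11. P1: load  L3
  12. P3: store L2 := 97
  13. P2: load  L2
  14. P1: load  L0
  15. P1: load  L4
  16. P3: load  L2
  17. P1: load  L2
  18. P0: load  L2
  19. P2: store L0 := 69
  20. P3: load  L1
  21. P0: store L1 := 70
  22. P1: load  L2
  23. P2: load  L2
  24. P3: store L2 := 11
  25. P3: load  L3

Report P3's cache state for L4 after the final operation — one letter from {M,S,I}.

state = I

1. P1: store L2 := 64  bus=[BusRdX]  L2: P0=I P1=M P2=I P3=I  mem[L2]=90
2. P0: store L2 := 1  bus=[BusRdX,Flush]  L2: P0=M P1=I P2=I P3=I  mem[L2]=64
3. P3: load  L2  bus=[BusRd,Flush]  L2: P0=S P1=I P2=I P3=S  mem[L2]=1
4. P1: load  L3  bus=[BusRd]  L3: P0=I P1=S P2=I P3=I  mem[L3]=90
5. P2: load  L4  bus=[BusRd]  L4: P0=I P1=I P2=S P3=I  mem[L4]=30
6. P0: store L1 := 85  bus=[BusRdX]  L1: P0=M P1=I P2=I P3=I  mem[L1]=80
7. P1: load  L2  bus=[BusRd]  L2: P0=S P1=S P2=I P3=S  mem[L2]=1
8. P0: store L4 := 26  bus=[BusRdX]  L4: P0=M P1=I P2=I P3=I  mem[L4]=30
9. P2: store L2 := 9  bus=[BusRdX]  L2: P0=I P1=I P2=M P3=I  mem[L2]=1
10. P2: store L4 := 82  bus=[BusRdX,Flush]  L4: P0=I P1=I P2=M P3=I  mem[L4]=26
11. P1: load  L3  bus=[-]  L3: P0=I P1=S P2=I P3=I  mem[L3]=90
12. P3: store L2 := 97  bus=[BusRdX,Flush]  L2: P0=I P1=I P2=I P3=M  mem[L2]=9
13. P2: load  L2  bus=[BusRd,Flush]  L2: P0=I P1=I P2=S P3=S  mem[L2]=97
14. P1: load  L0  bus=[BusRd]  L0: P0=I P1=S P2=I P3=I  mem[L0]=70
15. P1: load  L4  bus=[BusRd,Flush]  L4: P0=I P1=S P2=S P3=I  mem[L4]=82
16. P3: load  L2  bus=[-]  L2: P0=I P1=I P2=S P3=S  mem[L2]=97
17. P1: load  L2  bus=[BusRd]  L2: P0=I P1=S P2=S P3=S  mem[L2]=97
18. P0: load  L2  bus=[BusRd]  L2: P0=S P1=S P2=S P3=S  mem[L2]=97
19. P2: store L0 := 69  bus=[BusRdX]  L0: P0=I P1=I P2=M P3=I  mem[L0]=70
20. P3: load  L1  bus=[BusRd,Flush]  L1: P0=S P1=I P2=I P3=S  mem[L1]=85
21. P0: store L1 := 70  bus=[BusRdX]  L1: P0=M P1=I P2=I P3=I  mem[L1]=85
22. P1: load  L2  bus=[-]  L2: P0=S P1=S P2=S P3=S  mem[L2]=97
23. P2: load  L2  bus=[-]  L2: P0=S P1=S P2=S P3=S  mem[L2]=97
24. P3: store L2 := 11  bus=[BusRdX]  L2: P0=I P1=I P2=I P3=M  mem[L2]=97
25. P3: load  L3  bus=[BusRd]  L3: P0=I P1=S P2=I P3=S  mem[L3]=90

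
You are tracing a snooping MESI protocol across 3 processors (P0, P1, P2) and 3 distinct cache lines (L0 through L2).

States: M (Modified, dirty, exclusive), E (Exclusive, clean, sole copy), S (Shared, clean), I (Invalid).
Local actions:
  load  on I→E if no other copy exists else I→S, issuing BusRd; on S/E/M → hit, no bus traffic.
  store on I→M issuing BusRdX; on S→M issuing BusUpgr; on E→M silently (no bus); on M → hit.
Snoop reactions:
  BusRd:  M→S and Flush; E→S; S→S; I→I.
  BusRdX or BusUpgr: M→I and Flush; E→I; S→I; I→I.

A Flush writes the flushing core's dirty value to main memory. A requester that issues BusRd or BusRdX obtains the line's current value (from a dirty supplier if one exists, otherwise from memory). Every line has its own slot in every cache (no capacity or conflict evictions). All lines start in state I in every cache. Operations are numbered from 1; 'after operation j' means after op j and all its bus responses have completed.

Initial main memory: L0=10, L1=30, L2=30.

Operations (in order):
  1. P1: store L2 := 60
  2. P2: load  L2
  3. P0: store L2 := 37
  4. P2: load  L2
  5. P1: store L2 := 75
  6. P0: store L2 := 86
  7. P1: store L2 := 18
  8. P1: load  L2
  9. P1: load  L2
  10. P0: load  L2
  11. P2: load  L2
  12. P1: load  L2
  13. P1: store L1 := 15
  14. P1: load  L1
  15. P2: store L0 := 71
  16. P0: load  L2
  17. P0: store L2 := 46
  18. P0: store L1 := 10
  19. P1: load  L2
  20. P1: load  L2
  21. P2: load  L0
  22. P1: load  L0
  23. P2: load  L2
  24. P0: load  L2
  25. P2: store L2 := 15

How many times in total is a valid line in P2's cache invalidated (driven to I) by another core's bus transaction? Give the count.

step 1: P1: store L2 := 60  ⟶  IMI  (L2)  txn=BusRdX  M[L2]=30
step 2: P2: load  L2  ⟶  ISS  (L2)  txn=BusRd+Flush  M[L2]=60
step 3: P0: store L2 := 37  ⟶  MII  (L2)  txn=BusRdX  M[L2]=60
step 4: P2: load  L2  ⟶  SIS  (L2)  txn=BusRd+Flush  M[L2]=37
step 5: P1: store L2 := 75  ⟶  IMI  (L2)  txn=BusRdX  M[L2]=37
step 6: P0: store L2 := 86  ⟶  MII  (L2)  txn=BusRdX+Flush  M[L2]=75
step 7: P1: store L2 := 18  ⟶  IMI  (L2)  txn=BusRdX+Flush  M[L2]=86
step 8: P1: load  L2  ⟶  IMI  (L2)  txn=∅  M[L2]=86
step 9: P1: load  L2  ⟶  IMI  (L2)  txn=∅  M[L2]=86
step 10: P0: load  L2  ⟶  SSI  (L2)  txn=BusRd+Flush  M[L2]=18
step 11: P2: load  L2  ⟶  SSS  (L2)  txn=BusRd  M[L2]=18
step 12: P1: load  L2  ⟶  SSS  (L2)  txn=∅  M[L2]=18
step 13: P1: store L1 := 15  ⟶  IMI  (L1)  txn=BusRdX  M[L1]=30
step 14: P1: load  L1  ⟶  IMI  (L1)  txn=∅  M[L1]=30
step 15: P2: store L0 := 71  ⟶  IIM  (L0)  txn=BusRdX  M[L0]=10
step 16: P0: load  L2  ⟶  SSS  (L2)  txn=∅  M[L2]=18
step 17: P0: store L2 := 46  ⟶  MII  (L2)  txn=BusUpgr  M[L2]=18
step 18: P0: store L1 := 10  ⟶  MII  (L1)  txn=BusRdX+Flush  M[L1]=15
step 19: P1: load  L2  ⟶  SSI  (L2)  txn=BusRd+Flush  M[L2]=46
step 20: P1: load  L2  ⟶  SSI  (L2)  txn=∅  M[L2]=46
step 21: P2: load  L0  ⟶  IIM  (L0)  txn=∅  M[L0]=10
step 22: P1: load  L0  ⟶  ISS  (L0)  txn=BusRd+Flush  M[L0]=71
step 23: P2: load  L2  ⟶  SSS  (L2)  txn=BusRd  M[L2]=46
step 24: P0: load  L2  ⟶  SSS  (L2)  txn=∅  M[L2]=46
step 25: P2: store L2 := 15  ⟶  IIM  (L2)  txn=BusUpgr  M[L2]=46

invalidations = 3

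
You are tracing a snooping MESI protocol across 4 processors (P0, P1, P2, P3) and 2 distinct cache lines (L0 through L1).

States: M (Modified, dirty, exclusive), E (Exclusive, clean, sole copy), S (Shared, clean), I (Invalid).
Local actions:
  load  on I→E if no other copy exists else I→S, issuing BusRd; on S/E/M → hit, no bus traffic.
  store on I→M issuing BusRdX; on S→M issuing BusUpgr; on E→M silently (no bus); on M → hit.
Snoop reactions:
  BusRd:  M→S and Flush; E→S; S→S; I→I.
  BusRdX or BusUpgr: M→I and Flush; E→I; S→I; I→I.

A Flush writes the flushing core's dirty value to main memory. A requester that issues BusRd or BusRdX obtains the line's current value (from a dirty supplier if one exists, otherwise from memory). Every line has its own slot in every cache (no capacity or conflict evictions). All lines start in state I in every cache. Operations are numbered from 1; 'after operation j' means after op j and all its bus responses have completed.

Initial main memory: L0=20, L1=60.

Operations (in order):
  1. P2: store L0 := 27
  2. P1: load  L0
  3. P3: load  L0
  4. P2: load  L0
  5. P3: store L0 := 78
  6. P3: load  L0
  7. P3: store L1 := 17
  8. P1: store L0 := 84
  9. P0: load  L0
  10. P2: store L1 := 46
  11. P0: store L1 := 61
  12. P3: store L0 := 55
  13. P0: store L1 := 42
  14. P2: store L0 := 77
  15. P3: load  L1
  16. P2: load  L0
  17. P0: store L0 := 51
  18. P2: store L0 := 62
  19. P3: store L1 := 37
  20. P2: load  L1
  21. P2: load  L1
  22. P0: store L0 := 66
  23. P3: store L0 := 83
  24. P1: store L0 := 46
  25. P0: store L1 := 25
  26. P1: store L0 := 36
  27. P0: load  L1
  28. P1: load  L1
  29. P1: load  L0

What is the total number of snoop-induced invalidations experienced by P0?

1. P2: store L0 := 27  bus=[BusRdX]  L0: P0=I P1=I P2=M P3=I  mem[L0]=20
2. P1: load  L0  bus=[BusRd,Flush]  L0: P0=I P1=S P2=S P3=I  mem[L0]=27
3. P3: load  L0  bus=[BusRd]  L0: P0=I P1=S P2=S P3=S  mem[L0]=27
4. P2: load  L0  bus=[-]  L0: P0=I P1=S P2=S P3=S  mem[L0]=27
5. P3: store L0 := 78  bus=[BusUpgr]  L0: P0=I P1=I P2=I P3=M  mem[L0]=27
6. P3: load  L0  bus=[-]  L0: P0=I P1=I P2=I P3=M  mem[L0]=27
7. P3: store L1 := 17  bus=[BusRdX]  L1: P0=I P1=I P2=I P3=M  mem[L1]=60
8. P1: store L0 := 84  bus=[BusRdX,Flush]  L0: P0=I P1=M P2=I P3=I  mem[L0]=78
9. P0: load  L0  bus=[BusRd,Flush]  L0: P0=S P1=S P2=I P3=I  mem[L0]=84
10. P2: store L1 := 46  bus=[BusRdX,Flush]  L1: P0=I P1=I P2=M P3=I  mem[L1]=17
11. P0: store L1 := 61  bus=[BusRdX,Flush]  L1: P0=M P1=I P2=I P3=I  mem[L1]=46
12. P3: store L0 := 55  bus=[BusRdX]  L0: P0=I P1=I P2=I P3=M  mem[L0]=84
13. P0: store L1 := 42  bus=[-]  L1: P0=M P1=I P2=I P3=I  mem[L1]=46
14. P2: store L0 := 77  bus=[BusRdX,Flush]  L0: P0=I P1=I P2=M P3=I  mem[L0]=55
15. P3: load  L1  bus=[BusRd,Flush]  L1: P0=S P1=I P2=I P3=S  mem[L1]=42
16. P2: load  L0  bus=[-]  L0: P0=I P1=I P2=M P3=I  mem[L0]=55
17. P0: store L0 := 51  bus=[BusRdX,Flush]  L0: P0=M P1=I P2=I P3=I  mem[L0]=77
18. P2: store L0 := 62  bus=[BusRdX,Flush]  L0: P0=I P1=I P2=M P3=I  mem[L0]=51
19. P3: store L1 := 37  bus=[BusUpgr]  L1: P0=I P1=I P2=I P3=M  mem[L1]=42
20. P2: load  L1  bus=[BusRd,Flush]  L1: P0=I P1=I P2=S P3=S  mem[L1]=37
21. P2: load  L1  bus=[-]  L1: P0=I P1=I P2=S P3=S  mem[L1]=37
22. P0: store L0 := 66  bus=[BusRdX,Flush]  L0: P0=M P1=I P2=I P3=I  mem[L0]=62
23. P3: store L0 := 83  bus=[BusRdX,Flush]  L0: P0=I P1=I P2=I P3=M  mem[L0]=66
24. P1: store L0 := 46  bus=[BusRdX,Flush]  L0: P0=I P1=M P2=I P3=I  mem[L0]=83
25. P0: store L1 := 25  bus=[BusRdX]  L1: P0=M P1=I P2=I P3=I  mem[L1]=37
26. P1: store L0 := 36  bus=[-]  L0: P0=I P1=M P2=I P3=I  mem[L0]=83
27. P0: load  L1  bus=[-]  L1: P0=M P1=I P2=I P3=I  mem[L1]=37
28. P1: load  L1  bus=[BusRd,Flush]  L1: P0=S P1=S P2=I P3=I  mem[L1]=25
29. P1: load  L0  bus=[-]  L0: P0=I P1=M P2=I P3=I  mem[L0]=83

invalidations = 4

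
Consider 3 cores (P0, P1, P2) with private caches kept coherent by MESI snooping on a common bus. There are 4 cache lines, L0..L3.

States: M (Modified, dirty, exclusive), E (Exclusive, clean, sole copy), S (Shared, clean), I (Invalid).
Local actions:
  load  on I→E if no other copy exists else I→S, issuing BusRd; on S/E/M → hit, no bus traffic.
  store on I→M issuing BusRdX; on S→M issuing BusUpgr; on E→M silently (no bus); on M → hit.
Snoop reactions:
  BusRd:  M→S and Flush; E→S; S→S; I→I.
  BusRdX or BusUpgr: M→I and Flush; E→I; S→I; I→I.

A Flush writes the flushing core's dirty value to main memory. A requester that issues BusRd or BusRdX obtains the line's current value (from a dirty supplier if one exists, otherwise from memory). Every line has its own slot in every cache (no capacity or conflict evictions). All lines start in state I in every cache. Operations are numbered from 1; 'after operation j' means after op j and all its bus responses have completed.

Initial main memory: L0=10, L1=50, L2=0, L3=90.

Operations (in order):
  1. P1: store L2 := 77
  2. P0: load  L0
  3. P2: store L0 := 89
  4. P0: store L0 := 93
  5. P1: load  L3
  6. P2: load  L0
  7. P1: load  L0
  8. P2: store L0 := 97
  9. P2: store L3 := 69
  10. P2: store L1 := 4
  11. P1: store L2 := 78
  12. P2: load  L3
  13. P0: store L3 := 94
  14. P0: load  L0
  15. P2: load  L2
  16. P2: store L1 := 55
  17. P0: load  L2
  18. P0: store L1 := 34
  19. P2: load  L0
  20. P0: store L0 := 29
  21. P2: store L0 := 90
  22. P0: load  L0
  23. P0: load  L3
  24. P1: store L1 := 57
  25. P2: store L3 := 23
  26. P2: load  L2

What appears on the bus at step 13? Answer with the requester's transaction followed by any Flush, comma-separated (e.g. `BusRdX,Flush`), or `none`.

  op1 P1: store L2 := 77 → I/M/I on L2; bus BusRdX; mem=0
  op2 P0: load  L0 → E/I/I on L0; bus BusRd; mem=10
  op3 P2: store L0 := 89 → I/I/M on L0; bus BusRdX; mem=10
  op4 P0: store L0 := 93 → M/I/I on L0; bus BusRdX Flush; mem=89
  op5 P1: load  L3 → I/E/I on L3; bus BusRd; mem=90
  op6 P2: load  L0 → S/I/S on L0; bus BusRd Flush; mem=93
  op7 P1: load  L0 → S/S/S on L0; bus BusRd; mem=93
  op8 P2: store L0 := 97 → I/I/M on L0; bus BusUpgr; mem=93
  op9 P2: store L3 := 69 → I/I/M on L3; bus BusRdX; mem=90
  op10 P2: store L1 := 4 → I/I/M on L1; bus BusRdX; mem=50
  op11 P1: store L2 := 78 → I/M/I on L2; bus (none); mem=0
  op12 P2: load  L3 → I/I/M on L3; bus (none); mem=90
  op13 P0: store L3 := 94 → M/I/I on L3; bus BusRdX Flush; mem=69
  op14 P0: load  L0 → S/I/S on L0; bus BusRd Flush; mem=97
  op15 P2: load  L2 → I/S/S on L2; bus BusRd Flush; mem=78
  op16 P2: store L1 := 55 → I/I/M on L1; bus (none); mem=50
  op17 P0: load  L2 → S/S/S on L2; bus BusRd; mem=78
  op18 P0: store L1 := 34 → M/I/I on L1; bus BusRdX Flush; mem=55
  op19 P2: load  L0 → S/I/S on L0; bus (none); mem=97
  op20 P0: store L0 := 29 → M/I/I on L0; bus BusUpgr; mem=97
  op21 P2: store L0 := 90 → I/I/M on L0; bus BusRdX Flush; mem=29
  op22 P0: load  L0 → S/I/S on L0; bus BusRd Flush; mem=90
  op23 P0: load  L3 → M/I/I on L3; bus (none); mem=69
  op24 P1: store L1 := 57 → I/M/I on L1; bus BusRdX Flush; mem=34
  op25 P2: store L3 := 23 → I/I/M on L3; bus BusRdX Flush; mem=94
  op26 P2: load  L2 → S/S/S on L2; bus (none); mem=78

bus = BusRdX,Flush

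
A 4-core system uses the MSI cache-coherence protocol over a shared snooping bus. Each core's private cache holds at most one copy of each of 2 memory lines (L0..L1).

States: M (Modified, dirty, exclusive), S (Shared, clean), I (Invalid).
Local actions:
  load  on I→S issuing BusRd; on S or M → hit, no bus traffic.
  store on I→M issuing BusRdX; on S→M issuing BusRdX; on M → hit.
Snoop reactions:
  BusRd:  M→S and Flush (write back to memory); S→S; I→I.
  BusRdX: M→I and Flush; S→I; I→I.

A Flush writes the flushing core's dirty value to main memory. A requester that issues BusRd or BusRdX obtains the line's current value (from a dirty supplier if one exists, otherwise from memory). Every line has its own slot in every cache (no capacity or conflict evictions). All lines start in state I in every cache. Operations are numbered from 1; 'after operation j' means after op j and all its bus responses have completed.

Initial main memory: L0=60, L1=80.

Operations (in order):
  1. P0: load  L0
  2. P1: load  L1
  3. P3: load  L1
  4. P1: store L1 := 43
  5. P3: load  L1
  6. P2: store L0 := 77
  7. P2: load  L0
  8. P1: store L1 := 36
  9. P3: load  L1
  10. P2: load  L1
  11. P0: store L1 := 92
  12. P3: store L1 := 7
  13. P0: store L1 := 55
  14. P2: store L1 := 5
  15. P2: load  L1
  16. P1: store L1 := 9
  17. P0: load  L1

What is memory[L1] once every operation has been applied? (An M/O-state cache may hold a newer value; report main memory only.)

memory[L1] = 9

1. P0: load  L0  bus=[BusRd]  L0: P0=S P1=I P2=I P3=I  mem[L0]=60
2. P1: load  L1  bus=[BusRd]  L1: P0=I P1=S P2=I P3=I  mem[L1]=80
3. P3: load  L1  bus=[BusRd]  L1: P0=I P1=S P2=I P3=S  mem[L1]=80
4. P1: store L1 := 43  bus=[BusRdX]  L1: P0=I P1=M P2=I P3=I  mem[L1]=80
5. P3: load  L1  bus=[BusRd,Flush]  L1: P0=I P1=S P2=I P3=S  mem[L1]=43
6. P2: store L0 := 77  bus=[BusRdX]  L0: P0=I P1=I P2=M P3=I  mem[L0]=60
7. P2: load  L0  bus=[-]  L0: P0=I P1=I P2=M P3=I  mem[L0]=60
8. P1: store L1 := 36  bus=[BusRdX]  L1: P0=I P1=M P2=I P3=I  mem[L1]=43
9. P3: load  L1  bus=[BusRd,Flush]  L1: P0=I P1=S P2=I P3=S  mem[L1]=36
10. P2: load  L1  bus=[BusRd]  L1: P0=I P1=S P2=S P3=S  mem[L1]=36
11. P0: store L1 := 92  bus=[BusRdX]  L1: P0=M P1=I P2=I P3=I  mem[L1]=36
12. P3: store L1 := 7  bus=[BusRdX,Flush]  L1: P0=I P1=I P2=I P3=M  mem[L1]=92
13. P0: store L1 := 55  bus=[BusRdX,Flush]  L1: P0=M P1=I P2=I P3=I  mem[L1]=7
14. P2: store L1 := 5  bus=[BusRdX,Flush]  L1: P0=I P1=I P2=M P3=I  mem[L1]=55
15. P2: load  L1  bus=[-]  L1: P0=I P1=I P2=M P3=I  mem[L1]=55
16. P1: store L1 := 9  bus=[BusRdX,Flush]  L1: P0=I P1=M P2=I P3=I  mem[L1]=5
17. P0: load  L1  bus=[BusRd,Flush]  L1: P0=S P1=S P2=I P3=I  mem[L1]=9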